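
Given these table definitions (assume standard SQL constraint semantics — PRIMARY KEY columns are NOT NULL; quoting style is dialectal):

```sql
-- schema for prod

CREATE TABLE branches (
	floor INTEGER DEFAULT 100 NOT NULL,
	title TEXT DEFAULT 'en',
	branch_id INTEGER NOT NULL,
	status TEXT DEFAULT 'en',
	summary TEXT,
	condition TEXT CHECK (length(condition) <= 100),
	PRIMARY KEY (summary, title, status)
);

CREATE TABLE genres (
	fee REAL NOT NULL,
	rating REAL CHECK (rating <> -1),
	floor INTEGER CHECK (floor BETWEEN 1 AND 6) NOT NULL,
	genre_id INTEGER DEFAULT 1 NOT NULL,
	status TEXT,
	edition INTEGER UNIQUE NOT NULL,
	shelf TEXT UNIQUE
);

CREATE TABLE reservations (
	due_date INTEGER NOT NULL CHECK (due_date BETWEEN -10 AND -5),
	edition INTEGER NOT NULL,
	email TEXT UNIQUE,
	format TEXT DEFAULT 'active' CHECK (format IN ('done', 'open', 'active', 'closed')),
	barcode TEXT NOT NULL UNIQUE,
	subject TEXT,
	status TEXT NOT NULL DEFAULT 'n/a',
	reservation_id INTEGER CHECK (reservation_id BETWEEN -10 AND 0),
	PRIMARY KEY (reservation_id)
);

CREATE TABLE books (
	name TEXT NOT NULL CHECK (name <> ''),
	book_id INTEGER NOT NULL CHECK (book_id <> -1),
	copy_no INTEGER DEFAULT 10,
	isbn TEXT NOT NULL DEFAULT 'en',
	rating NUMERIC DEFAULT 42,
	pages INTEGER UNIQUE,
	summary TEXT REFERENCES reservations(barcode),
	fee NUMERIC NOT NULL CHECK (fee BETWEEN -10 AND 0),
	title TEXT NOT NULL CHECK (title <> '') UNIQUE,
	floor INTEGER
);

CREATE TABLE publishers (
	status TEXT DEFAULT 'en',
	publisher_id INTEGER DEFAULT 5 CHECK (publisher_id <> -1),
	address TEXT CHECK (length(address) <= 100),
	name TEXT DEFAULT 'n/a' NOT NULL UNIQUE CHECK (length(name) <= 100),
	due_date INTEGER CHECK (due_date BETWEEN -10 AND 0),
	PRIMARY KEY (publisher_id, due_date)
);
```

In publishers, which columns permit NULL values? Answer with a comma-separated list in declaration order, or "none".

status, address

- status: DEFAULT only fills an omitted column; an explicit NULL is still allowed → nullable.
- publisher_id: part of the PRIMARY KEY, which implies NOT NULL → not nullable.
- address: CHECK does not forbid NULL (a CHECK constraint passes when its expression is NULL) → nullable.
- name: declared NOT NULL → not nullable.
- due_date: part of the PRIMARY KEY, which implies NOT NULL → not nullable.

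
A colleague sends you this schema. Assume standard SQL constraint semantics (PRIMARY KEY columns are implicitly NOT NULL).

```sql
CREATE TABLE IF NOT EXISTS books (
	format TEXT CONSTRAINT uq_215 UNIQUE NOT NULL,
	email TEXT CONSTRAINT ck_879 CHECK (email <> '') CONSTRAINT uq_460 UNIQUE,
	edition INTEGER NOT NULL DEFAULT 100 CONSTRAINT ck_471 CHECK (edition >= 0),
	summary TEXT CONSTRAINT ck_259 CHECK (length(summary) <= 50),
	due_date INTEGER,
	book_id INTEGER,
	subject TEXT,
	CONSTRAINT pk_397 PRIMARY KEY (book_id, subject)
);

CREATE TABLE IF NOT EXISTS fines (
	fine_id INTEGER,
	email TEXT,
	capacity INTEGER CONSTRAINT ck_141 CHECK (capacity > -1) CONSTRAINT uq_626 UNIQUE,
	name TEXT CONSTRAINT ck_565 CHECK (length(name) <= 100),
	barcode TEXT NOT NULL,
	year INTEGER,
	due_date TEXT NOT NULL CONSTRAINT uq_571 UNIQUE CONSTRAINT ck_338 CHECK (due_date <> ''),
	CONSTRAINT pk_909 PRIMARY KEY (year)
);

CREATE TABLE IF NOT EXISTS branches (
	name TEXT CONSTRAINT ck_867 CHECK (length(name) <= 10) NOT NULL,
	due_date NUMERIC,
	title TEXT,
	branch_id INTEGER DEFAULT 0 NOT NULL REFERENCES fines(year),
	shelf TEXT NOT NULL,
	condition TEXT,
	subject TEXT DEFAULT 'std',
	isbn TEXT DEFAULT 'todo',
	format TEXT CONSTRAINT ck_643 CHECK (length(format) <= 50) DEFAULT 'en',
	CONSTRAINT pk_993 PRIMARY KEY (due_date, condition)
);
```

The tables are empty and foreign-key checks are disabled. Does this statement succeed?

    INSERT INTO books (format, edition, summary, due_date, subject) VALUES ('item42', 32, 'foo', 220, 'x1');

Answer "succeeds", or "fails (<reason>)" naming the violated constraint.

book_id is omitted from the column list and has no DEFAULT, so it would receive NULL.
But book_id is part of the PRIMARY KEY (implied NOT NULL).

fails (NOT NULL on book_id)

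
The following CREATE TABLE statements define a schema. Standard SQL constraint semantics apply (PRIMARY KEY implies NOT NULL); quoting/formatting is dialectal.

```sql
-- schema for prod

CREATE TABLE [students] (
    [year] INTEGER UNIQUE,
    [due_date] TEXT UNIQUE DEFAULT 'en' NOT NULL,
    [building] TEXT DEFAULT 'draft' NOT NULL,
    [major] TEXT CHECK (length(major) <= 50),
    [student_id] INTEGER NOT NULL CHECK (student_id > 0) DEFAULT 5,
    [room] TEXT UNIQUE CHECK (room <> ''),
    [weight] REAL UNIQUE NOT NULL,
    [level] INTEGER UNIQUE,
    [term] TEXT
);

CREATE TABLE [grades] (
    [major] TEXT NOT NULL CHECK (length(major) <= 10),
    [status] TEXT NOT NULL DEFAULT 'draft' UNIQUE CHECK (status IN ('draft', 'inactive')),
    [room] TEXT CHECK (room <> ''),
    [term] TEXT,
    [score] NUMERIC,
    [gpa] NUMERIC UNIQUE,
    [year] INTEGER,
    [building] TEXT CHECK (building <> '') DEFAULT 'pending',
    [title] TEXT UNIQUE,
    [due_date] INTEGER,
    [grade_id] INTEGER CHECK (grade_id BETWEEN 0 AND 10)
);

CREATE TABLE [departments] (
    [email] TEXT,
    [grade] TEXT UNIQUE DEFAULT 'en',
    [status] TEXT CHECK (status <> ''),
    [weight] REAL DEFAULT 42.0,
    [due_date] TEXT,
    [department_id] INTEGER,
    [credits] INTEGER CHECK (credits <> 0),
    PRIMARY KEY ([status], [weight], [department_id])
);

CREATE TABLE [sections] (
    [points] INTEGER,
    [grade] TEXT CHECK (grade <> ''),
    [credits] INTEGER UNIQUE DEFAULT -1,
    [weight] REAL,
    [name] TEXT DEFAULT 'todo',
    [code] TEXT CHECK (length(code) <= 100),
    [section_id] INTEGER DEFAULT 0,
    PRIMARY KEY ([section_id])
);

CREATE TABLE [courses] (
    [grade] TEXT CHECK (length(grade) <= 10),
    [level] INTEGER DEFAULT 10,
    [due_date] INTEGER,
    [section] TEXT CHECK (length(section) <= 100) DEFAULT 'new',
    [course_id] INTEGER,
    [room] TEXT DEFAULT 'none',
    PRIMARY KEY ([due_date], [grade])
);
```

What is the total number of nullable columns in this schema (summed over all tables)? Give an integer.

28

students: 5 nullable (year, major, room, level, term — PK none and explicit NOT NULL columns excluded).
grades: 9 nullable (room, term, score, gpa, year, building, title, due_date, grade_id — PK none and explicit NOT NULL columns excluded).
departments: 4 nullable (email, grade, due_date, credits — PK (status, weight, department_id) and explicit NOT NULL columns excluded).
sections: 6 nullable (points, grade, credits, weight, name, code — PK (section_id) and explicit NOT NULL columns excluded).
courses: 4 nullable (level, section, course_id, room — PK (due_date, grade) and explicit NOT NULL columns excluded).
Total: 5 + 9 + 4 + 6 + 4 = 28.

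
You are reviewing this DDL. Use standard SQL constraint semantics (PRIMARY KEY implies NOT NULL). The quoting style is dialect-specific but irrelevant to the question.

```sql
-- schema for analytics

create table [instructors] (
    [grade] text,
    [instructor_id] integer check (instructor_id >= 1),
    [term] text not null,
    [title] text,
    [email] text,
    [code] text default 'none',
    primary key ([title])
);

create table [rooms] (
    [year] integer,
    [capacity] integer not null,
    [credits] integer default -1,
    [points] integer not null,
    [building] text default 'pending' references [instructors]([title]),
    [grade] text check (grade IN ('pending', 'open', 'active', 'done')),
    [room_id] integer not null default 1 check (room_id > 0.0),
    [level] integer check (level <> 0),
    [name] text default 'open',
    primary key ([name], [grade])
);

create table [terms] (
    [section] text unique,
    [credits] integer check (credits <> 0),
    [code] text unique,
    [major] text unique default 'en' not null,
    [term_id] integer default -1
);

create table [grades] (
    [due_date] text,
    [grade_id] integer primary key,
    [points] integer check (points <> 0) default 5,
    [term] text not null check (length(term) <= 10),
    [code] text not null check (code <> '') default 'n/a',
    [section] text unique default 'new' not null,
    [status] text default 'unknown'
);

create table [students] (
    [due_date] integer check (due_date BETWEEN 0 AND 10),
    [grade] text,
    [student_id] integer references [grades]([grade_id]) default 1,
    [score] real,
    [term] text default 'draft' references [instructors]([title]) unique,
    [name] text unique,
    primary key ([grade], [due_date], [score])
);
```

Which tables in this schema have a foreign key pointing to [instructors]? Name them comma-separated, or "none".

- rooms.building references instructors(title).
- students.term references instructors(title).

rooms, students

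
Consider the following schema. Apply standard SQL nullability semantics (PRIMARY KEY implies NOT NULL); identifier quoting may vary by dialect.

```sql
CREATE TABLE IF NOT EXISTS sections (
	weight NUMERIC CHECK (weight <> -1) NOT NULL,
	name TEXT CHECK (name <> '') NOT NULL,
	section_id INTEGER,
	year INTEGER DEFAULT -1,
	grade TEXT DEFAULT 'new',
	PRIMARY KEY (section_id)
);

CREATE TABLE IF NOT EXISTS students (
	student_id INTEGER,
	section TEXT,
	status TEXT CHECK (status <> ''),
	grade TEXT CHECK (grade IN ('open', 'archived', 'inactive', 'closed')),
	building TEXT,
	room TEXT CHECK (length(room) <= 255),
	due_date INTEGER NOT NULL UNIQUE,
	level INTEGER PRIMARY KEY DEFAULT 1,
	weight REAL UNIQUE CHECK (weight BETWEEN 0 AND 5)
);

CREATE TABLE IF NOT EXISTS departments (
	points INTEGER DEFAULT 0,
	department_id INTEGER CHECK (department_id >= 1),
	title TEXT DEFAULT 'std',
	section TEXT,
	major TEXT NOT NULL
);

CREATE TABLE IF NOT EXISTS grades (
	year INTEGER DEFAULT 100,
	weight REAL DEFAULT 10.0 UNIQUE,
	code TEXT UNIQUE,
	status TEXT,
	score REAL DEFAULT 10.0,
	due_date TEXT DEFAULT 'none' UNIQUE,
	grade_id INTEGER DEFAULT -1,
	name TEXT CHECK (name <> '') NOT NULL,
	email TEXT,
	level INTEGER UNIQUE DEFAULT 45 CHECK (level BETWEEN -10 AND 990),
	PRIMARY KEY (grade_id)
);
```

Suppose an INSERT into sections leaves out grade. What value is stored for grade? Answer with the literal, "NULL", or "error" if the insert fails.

'new'

grade has an explicit DEFAULT 'new'.
When the column is omitted from an INSERT, that default is used.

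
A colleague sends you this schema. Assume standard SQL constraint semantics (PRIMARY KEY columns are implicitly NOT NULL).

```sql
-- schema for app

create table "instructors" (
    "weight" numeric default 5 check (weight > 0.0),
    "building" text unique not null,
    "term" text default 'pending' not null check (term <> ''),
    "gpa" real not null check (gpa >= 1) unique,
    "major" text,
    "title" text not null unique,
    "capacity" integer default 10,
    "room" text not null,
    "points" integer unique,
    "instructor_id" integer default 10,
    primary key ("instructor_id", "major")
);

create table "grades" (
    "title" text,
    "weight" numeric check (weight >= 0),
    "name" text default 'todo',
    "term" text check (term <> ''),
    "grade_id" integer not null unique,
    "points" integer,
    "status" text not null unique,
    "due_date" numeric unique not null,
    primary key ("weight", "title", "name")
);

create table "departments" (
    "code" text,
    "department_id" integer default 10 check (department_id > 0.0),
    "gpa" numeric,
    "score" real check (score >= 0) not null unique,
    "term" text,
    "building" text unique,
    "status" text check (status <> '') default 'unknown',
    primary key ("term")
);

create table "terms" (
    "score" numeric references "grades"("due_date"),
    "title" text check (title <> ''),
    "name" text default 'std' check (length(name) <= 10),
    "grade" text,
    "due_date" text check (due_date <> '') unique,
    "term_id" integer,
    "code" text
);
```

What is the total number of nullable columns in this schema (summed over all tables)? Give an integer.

17

instructors: 3 nullable (weight, capacity, points — PK (instructor_id, major) and explicit NOT NULL columns excluded).
grades: 2 nullable (term, points — PK (weight, title, name) and explicit NOT NULL columns excluded).
departments: 5 nullable (code, department_id, gpa, building, status — PK (term) and explicit NOT NULL columns excluded).
terms: 7 nullable (score, title, name, grade, due_date, term_id, code — PK none and explicit NOT NULL columns excluded).
Total: 3 + 2 + 5 + 7 = 17.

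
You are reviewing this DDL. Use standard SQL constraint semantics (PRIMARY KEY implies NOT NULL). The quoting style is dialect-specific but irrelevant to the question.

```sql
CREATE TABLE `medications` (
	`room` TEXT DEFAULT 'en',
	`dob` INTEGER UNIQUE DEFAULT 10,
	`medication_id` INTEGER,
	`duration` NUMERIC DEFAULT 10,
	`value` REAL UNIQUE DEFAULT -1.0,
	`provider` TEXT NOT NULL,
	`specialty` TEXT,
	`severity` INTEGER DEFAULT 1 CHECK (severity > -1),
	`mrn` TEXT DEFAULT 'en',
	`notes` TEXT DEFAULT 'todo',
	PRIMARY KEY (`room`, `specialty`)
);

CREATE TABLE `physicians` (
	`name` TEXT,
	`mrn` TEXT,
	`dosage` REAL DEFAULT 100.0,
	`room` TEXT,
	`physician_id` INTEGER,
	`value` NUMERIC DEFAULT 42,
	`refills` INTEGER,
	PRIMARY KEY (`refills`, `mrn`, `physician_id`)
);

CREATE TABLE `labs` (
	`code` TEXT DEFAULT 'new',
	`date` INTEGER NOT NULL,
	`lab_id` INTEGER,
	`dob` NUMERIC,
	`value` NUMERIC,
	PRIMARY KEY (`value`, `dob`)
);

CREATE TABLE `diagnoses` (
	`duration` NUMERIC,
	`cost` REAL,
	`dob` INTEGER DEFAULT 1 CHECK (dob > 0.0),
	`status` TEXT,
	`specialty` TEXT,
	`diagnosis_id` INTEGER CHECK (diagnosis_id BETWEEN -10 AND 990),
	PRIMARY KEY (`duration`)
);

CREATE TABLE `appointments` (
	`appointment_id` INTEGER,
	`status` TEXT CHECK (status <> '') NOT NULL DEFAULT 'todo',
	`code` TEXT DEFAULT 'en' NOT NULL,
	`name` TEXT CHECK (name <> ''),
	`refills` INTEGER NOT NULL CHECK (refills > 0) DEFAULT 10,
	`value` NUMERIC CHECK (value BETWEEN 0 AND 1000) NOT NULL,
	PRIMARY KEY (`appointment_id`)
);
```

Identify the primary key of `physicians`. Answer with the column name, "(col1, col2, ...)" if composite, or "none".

(refills, mrn, physician_id)

A table-level PRIMARY KEY clause names 3 columns: refills, mrn, physician_id.
This is a composite key — the combination is unique, not each column individually.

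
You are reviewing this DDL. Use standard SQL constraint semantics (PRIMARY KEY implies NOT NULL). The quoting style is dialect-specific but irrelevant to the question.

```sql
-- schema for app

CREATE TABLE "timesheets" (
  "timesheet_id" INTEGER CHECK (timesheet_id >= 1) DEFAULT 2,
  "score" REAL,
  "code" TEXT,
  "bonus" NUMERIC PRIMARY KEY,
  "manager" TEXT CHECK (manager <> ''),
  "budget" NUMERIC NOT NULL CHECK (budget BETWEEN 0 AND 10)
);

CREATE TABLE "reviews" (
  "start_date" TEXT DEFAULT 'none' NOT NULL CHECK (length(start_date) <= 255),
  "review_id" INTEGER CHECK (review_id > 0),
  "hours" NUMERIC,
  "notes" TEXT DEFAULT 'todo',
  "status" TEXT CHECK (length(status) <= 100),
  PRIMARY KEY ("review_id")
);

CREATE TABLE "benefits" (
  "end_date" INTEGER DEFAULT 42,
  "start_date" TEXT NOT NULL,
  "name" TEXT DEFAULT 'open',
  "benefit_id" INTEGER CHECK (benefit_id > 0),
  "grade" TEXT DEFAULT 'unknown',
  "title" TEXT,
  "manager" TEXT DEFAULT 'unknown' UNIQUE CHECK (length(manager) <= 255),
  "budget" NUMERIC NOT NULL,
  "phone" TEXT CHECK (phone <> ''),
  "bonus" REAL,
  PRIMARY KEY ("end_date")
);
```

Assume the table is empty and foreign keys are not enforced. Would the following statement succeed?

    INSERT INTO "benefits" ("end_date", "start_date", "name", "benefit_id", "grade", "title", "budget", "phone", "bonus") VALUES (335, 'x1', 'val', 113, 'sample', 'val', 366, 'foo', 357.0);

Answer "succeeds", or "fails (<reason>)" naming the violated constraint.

NOT NULL columns: budget is supplied; end_date is supplied; start_date is supplied.
CHECK constraints: 113 satisfies (benefit_id > 0); 'foo' satisfies (phone <> '').
No constraint is violated.

succeeds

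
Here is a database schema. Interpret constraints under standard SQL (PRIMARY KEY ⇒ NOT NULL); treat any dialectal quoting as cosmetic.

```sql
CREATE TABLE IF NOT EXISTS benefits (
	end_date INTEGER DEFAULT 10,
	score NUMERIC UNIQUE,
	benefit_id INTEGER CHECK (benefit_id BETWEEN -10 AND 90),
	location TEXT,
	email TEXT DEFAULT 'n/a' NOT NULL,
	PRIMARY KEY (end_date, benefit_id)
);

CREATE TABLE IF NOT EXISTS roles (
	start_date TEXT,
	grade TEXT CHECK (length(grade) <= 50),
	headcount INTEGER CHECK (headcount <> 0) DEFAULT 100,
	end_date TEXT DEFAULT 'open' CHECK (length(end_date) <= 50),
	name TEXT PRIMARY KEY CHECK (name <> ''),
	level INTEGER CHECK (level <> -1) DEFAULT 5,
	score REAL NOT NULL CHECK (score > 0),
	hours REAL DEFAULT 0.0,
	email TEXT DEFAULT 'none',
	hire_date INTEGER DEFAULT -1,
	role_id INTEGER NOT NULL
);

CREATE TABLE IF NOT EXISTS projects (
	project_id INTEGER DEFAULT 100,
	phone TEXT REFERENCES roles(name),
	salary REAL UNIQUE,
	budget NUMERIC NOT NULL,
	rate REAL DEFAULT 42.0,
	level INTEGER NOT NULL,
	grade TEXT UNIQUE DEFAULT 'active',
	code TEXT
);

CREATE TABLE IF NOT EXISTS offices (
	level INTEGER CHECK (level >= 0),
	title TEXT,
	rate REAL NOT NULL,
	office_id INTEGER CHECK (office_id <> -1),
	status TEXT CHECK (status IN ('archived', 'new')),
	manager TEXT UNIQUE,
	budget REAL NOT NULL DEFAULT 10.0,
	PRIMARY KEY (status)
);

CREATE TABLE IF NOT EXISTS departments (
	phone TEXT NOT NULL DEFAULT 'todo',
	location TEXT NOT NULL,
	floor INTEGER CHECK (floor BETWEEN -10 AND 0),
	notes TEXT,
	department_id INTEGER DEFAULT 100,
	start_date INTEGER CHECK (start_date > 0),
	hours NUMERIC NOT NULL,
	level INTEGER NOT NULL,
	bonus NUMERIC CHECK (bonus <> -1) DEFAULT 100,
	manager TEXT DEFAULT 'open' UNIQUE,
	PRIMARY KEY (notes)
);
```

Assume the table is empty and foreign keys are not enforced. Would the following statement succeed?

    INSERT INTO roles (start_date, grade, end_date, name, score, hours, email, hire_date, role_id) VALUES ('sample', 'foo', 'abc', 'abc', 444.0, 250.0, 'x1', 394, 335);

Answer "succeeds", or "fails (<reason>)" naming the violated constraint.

NOT NULL columns: name is supplied; role_id is supplied; score is supplied.
CHECK constraints: 'foo' satisfies (length(grade) <= 50); 'abc' satisfies (length(end_date) <= 50); 'abc' satisfies (name <> ''); 444.0 satisfies (score > 0).
No constraint is violated.

succeeds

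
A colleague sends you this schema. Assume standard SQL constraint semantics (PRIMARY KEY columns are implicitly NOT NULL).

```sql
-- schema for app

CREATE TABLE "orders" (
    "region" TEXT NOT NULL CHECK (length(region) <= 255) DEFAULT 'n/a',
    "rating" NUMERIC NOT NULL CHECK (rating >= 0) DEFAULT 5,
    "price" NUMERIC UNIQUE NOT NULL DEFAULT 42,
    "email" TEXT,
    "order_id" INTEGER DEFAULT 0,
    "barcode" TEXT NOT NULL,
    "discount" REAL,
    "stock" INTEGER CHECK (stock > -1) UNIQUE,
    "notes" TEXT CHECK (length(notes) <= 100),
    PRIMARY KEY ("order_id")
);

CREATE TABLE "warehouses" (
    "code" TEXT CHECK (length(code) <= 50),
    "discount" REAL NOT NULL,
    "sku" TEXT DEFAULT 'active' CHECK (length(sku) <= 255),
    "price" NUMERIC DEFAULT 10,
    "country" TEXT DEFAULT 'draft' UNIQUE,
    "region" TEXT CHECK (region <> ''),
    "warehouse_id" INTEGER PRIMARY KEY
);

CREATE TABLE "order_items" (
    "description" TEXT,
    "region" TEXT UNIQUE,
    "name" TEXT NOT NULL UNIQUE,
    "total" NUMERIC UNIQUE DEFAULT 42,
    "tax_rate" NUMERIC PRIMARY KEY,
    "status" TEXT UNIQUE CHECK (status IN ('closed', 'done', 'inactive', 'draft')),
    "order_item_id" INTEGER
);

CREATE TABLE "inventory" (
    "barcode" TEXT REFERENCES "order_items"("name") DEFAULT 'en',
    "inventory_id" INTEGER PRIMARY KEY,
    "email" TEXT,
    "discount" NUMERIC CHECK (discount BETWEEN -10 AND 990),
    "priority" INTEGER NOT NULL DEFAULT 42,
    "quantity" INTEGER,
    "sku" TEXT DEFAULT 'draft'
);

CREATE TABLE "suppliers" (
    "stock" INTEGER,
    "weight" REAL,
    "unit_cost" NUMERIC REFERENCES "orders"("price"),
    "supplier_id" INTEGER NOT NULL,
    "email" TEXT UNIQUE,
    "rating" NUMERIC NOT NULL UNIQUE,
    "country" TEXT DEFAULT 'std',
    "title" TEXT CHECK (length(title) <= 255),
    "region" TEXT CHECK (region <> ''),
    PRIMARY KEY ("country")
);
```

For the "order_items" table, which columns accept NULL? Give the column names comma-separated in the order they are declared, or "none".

description, region, total, status, order_item_id

- description: no NOT NULL constraint applies → nullable.
- region: UNIQUE does not imply NOT NULL → nullable.
- name: declared NOT NULL → not nullable.
- total: UNIQUE does not imply NOT NULL → nullable.
- tax_rate: part of the PRIMARY KEY, which implies NOT NULL → not nullable.
- status: CHECK does not forbid NULL (a CHECK constraint passes when its expression is NULL) → nullable.
- order_item_id: no NOT NULL constraint applies → nullable.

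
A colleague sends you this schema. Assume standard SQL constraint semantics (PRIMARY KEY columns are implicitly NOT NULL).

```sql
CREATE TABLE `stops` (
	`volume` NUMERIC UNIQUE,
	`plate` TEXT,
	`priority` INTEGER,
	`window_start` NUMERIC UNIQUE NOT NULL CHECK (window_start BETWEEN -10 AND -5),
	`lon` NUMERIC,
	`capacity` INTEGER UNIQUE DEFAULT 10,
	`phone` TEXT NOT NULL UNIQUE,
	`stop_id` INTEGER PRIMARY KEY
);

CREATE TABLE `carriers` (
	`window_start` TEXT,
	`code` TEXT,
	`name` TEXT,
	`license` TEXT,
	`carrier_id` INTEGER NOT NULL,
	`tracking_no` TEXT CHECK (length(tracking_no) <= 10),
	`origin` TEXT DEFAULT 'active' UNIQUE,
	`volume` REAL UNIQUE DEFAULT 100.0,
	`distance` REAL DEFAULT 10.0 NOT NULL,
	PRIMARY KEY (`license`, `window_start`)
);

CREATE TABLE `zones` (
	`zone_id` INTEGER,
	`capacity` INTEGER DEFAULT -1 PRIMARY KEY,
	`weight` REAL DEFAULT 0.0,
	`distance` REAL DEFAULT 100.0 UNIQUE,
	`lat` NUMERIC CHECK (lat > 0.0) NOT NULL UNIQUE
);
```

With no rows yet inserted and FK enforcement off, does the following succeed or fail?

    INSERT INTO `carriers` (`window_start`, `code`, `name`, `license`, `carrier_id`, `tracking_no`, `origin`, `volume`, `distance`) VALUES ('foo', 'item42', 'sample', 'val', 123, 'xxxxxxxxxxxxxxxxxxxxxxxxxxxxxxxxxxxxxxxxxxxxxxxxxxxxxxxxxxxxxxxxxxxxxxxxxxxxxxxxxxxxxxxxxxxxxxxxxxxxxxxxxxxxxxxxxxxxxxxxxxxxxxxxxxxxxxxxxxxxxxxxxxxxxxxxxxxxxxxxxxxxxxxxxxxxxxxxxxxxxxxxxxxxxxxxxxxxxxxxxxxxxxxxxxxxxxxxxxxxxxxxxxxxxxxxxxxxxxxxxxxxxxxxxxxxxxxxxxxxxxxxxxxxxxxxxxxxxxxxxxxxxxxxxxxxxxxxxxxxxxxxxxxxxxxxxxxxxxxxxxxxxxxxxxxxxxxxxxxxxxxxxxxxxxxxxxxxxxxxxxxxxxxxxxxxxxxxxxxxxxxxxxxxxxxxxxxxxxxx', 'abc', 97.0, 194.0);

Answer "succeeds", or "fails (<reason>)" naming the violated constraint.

fails (CHECK on tracking_no)

The value 'xxxxxxxxxxxxxxxxxxxxxxxxxxxxxxxxxxxxxxxxxxxxxxxxxxxxxxxxxxxxxxxxxxxxxxxxxxxxxxxxxxxxxxxxxxxxxxxxxxxxxxxxxxxxxxxxxxxxxxxxxxxxxxxxxxxxxxxxxxxxxxxxxxxxxxxxxxxxxxxxxxxxxxxxxxxxxxxxxxxxxxxxxxxxxxxxxxxxxxxxxxxxxxxxxxxxxxxxxxxxxxxxxxxxxxxxxxxxxxxxxxxxxxxxxxxxxxxxxxxxxxxxxxxxxxxxxxxxxxxxxxxxxxxxxxxxxxxxxxxxxxxxxxxxxxxxxxxxxxxxxxxxxxxxxxxxxxxxxxxxxxxxxxxxxxxxxxxxxxxxxxxxxxxxxxxxxxxxxxxxxxxxxxxxxxxxxxxxxxxx' for tracking_no violates CHECK (length(tracking_no) <= 10).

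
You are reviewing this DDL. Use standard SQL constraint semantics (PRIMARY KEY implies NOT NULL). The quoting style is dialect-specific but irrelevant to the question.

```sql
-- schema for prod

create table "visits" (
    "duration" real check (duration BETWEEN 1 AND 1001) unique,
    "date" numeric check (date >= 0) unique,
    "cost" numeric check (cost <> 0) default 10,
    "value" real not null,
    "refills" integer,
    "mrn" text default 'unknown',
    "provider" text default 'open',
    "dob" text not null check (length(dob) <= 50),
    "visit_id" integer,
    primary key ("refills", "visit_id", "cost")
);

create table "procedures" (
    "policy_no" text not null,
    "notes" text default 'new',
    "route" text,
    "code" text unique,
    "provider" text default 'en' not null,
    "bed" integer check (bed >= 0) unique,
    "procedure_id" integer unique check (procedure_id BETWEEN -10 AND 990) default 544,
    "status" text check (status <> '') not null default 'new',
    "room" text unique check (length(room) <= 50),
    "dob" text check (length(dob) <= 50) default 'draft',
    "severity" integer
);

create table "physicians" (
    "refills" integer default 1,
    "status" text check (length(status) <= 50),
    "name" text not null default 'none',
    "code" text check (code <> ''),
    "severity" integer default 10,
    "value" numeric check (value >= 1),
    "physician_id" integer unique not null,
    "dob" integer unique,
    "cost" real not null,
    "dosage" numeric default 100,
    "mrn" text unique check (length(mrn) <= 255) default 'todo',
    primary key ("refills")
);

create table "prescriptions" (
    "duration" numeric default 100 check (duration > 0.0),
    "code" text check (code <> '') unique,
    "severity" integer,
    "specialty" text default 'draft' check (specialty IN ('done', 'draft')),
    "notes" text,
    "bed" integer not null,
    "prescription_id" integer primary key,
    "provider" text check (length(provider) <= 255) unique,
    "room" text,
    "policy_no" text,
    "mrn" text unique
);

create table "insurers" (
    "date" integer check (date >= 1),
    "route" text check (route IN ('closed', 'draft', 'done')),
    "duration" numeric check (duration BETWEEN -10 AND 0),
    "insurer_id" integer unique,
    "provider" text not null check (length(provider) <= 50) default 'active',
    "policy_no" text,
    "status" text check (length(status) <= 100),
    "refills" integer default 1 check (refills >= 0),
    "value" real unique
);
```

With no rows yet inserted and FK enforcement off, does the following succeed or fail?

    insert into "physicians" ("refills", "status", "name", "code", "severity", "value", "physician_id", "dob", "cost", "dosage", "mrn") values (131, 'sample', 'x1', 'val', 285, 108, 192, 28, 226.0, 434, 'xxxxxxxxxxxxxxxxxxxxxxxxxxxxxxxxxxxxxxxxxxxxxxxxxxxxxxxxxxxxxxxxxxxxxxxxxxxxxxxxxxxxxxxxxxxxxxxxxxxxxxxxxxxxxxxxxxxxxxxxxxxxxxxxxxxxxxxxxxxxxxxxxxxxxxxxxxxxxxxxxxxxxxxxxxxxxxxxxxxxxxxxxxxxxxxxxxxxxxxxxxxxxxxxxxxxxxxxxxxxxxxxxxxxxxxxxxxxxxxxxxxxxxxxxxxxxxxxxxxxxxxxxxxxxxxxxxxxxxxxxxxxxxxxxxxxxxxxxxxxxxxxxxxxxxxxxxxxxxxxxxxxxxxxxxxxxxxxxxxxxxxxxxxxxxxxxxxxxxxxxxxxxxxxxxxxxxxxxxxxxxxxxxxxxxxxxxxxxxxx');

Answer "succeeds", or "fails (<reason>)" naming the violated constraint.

The value 'xxxxxxxxxxxxxxxxxxxxxxxxxxxxxxxxxxxxxxxxxxxxxxxxxxxxxxxxxxxxxxxxxxxxxxxxxxxxxxxxxxxxxxxxxxxxxxxxxxxxxxxxxxxxxxxxxxxxxxxxxxxxxxxxxxxxxxxxxxxxxxxxxxxxxxxxxxxxxxxxxxxxxxxxxxxxxxxxxxxxxxxxxxxxxxxxxxxxxxxxxxxxxxxxxxxxxxxxxxxxxxxxxxxxxxxxxxxxxxxxxxxxxxxxxxxxxxxxxxxxxxxxxxxxxxxxxxxxxxxxxxxxxxxxxxxxxxxxxxxxxxxxxxxxxxxxxxxxxxxxxxxxxxxxxxxxxxxxxxxxxxxxxxxxxxxxxxxxxxxxxxxxxxxxxxxxxxxxxxxxxxxxxxxxxxxxxxxxxxxx' for mrn violates CHECK (length(mrn) <= 255).

fails (CHECK on mrn)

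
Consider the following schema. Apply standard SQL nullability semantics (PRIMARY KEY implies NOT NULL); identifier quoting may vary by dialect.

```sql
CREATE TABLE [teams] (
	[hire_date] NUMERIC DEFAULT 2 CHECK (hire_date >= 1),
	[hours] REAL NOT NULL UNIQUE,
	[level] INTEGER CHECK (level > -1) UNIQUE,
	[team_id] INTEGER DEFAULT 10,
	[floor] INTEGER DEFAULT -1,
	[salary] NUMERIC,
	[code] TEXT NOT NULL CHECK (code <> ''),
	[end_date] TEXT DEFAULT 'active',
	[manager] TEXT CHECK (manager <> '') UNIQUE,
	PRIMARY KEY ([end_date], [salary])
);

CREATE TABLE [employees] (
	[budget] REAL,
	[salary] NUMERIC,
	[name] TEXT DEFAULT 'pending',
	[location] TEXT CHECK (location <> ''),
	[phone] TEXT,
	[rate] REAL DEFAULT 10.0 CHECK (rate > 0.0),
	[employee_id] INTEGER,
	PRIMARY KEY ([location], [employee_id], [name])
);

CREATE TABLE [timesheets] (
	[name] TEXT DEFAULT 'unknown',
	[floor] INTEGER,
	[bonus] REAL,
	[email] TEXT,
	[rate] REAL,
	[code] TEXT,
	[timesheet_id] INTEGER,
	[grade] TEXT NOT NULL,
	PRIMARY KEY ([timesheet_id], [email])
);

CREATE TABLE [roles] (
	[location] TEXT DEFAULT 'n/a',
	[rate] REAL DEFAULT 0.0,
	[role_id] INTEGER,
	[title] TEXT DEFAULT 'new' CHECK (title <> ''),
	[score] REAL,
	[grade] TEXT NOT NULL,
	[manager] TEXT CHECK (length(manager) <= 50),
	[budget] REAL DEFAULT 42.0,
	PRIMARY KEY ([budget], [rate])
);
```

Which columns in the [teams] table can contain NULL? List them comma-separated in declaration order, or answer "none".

hire_date, level, team_id, floor, manager

- hire_date: CHECK does not forbid NULL (a CHECK constraint passes when its expression is NULL) → nullable.
- hours: declared NOT NULL → not nullable.
- level: CHECK does not forbid NULL (a CHECK constraint passes when its expression is NULL) → nullable.
- team_id: DEFAULT only fills an omitted column; an explicit NULL is still allowed → nullable.
- floor: DEFAULT only fills an omitted column; an explicit NULL is still allowed → nullable.
- salary: part of the PRIMARY KEY, which implies NOT NULL → not nullable.
- code: declared NOT NULL → not nullable.
- end_date: part of the PRIMARY KEY, which implies NOT NULL → not nullable.
- manager: CHECK does not forbid NULL (a CHECK constraint passes when its expression is NULL) → nullable.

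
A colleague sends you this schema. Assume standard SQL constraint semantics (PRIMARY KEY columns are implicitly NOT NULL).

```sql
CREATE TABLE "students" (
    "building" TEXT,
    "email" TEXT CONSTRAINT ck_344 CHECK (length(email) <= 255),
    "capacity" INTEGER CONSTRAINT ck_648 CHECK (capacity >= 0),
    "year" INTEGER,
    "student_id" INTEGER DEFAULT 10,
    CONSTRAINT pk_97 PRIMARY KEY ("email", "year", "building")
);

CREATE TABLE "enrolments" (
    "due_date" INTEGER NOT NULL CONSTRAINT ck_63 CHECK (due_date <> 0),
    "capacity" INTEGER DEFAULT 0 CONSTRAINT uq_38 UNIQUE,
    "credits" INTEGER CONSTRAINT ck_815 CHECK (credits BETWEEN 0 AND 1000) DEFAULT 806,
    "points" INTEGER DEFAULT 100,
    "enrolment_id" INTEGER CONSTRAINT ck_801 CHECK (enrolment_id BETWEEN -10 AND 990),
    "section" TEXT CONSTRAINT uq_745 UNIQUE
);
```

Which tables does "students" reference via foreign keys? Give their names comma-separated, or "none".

No column in students has a REFERENCES clause.

none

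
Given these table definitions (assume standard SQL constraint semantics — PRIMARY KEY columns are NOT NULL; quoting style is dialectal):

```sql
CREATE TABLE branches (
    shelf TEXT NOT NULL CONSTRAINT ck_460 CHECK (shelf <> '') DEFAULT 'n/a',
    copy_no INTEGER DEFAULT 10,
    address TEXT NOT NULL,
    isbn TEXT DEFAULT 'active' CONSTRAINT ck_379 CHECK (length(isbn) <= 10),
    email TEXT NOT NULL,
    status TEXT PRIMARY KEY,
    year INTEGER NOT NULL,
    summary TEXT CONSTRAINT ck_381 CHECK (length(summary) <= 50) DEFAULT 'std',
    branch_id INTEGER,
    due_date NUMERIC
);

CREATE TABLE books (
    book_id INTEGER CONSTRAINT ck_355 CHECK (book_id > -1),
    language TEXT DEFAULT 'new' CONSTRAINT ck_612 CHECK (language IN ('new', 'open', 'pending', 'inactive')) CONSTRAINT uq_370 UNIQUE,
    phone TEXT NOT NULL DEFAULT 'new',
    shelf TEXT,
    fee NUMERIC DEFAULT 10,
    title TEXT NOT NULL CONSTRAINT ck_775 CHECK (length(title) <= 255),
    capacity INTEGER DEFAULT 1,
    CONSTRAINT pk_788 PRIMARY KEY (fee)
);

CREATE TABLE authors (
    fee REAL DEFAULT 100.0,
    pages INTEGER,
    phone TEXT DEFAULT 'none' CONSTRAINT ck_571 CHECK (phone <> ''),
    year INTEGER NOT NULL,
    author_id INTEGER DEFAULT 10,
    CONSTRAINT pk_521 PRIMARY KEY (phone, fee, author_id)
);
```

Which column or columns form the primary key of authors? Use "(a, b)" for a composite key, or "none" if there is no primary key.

(phone, fee, author_id)

A table-level PRIMARY KEY clause names 3 columns: phone, fee, author_id.
This is a composite key — the combination is unique, not each column individually.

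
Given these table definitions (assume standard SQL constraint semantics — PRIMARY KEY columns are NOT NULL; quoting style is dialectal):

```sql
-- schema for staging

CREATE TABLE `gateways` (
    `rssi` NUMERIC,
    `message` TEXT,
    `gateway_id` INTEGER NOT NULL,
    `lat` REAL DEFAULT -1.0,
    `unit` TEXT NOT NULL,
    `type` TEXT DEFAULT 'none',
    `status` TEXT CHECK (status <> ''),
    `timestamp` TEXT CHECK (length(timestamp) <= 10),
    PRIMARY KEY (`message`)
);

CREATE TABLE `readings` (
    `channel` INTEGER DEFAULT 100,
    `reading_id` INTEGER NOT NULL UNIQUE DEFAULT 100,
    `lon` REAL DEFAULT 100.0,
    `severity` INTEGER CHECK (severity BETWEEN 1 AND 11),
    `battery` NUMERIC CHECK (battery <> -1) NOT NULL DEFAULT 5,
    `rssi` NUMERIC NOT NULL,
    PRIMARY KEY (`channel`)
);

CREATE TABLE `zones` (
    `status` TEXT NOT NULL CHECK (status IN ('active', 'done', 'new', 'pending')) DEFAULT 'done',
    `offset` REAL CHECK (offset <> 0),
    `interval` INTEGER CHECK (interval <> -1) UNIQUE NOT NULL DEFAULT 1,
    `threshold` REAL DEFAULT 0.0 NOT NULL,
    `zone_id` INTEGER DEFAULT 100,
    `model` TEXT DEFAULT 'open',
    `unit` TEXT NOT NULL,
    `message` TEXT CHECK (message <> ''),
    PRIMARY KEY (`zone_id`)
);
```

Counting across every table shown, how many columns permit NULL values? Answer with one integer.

10

gateways: 5 nullable (rssi, lat, type, status, timestamp — PK (message) and explicit NOT NULL columns excluded).
readings: 2 nullable (lon, severity — PK (channel) and explicit NOT NULL columns excluded).
zones: 3 nullable (offset, model, message — PK (zone_id) and explicit NOT NULL columns excluded).
Total: 5 + 2 + 3 = 10.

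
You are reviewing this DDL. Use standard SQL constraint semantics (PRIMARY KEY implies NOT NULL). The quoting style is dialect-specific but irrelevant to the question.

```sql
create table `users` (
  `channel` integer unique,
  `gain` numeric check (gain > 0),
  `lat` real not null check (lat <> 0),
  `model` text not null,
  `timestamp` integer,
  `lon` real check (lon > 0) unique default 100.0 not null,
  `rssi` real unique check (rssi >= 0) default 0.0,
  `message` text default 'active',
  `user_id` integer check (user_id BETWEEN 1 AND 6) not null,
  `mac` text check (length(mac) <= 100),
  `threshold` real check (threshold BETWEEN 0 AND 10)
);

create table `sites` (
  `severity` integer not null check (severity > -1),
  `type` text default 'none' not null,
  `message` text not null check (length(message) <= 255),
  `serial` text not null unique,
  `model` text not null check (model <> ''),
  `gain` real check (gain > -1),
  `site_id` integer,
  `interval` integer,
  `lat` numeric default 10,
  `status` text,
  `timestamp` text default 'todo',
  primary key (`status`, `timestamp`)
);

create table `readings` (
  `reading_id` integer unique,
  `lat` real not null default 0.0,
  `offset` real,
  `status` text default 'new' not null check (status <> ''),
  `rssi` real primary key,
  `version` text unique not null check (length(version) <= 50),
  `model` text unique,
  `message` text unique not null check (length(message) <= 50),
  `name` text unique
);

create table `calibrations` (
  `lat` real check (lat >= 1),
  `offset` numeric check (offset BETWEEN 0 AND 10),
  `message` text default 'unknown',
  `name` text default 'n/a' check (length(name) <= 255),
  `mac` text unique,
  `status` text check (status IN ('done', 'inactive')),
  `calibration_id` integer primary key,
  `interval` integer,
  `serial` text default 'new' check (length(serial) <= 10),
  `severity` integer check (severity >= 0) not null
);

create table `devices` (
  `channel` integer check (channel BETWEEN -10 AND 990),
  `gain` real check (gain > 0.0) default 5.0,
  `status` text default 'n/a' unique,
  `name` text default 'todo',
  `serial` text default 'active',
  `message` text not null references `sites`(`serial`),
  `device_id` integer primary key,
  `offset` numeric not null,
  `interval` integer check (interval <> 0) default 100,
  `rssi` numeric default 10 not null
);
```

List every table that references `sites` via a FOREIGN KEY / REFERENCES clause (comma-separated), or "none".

devices

- devices.message references sites(serial).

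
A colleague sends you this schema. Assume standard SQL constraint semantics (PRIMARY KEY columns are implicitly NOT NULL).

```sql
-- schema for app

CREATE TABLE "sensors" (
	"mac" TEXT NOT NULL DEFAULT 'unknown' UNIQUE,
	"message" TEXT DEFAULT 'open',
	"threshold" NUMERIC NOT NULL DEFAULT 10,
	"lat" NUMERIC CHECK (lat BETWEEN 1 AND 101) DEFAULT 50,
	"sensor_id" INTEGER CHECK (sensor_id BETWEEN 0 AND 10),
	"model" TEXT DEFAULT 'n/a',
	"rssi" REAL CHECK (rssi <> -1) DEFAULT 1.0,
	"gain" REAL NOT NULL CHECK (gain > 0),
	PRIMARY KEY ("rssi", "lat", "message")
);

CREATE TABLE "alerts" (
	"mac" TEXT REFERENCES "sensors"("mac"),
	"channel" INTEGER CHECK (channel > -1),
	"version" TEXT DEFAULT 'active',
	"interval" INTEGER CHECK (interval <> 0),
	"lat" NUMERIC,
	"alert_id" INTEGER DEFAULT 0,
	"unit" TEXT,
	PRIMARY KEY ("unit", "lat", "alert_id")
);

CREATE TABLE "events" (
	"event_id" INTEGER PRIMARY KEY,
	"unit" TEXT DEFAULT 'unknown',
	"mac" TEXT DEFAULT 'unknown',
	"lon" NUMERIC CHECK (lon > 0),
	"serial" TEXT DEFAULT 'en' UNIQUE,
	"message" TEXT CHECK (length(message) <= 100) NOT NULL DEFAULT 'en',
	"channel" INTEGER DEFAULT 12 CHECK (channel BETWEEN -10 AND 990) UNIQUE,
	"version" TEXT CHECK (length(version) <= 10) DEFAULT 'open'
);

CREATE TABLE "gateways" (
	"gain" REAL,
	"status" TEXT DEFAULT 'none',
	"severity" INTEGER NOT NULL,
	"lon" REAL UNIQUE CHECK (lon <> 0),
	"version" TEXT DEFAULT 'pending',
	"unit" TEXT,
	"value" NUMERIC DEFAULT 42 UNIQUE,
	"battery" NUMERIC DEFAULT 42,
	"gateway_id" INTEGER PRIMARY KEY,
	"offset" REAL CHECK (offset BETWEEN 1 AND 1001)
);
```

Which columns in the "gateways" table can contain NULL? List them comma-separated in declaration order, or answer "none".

gain, status, lon, version, unit, value, battery, offset

- gain: no NOT NULL constraint applies → nullable.
- status: DEFAULT only fills an omitted column; an explicit NULL is still allowed → nullable.
- severity: declared NOT NULL → not nullable.
- lon: CHECK does not forbid NULL (a CHECK constraint passes when its expression is NULL) → nullable.
- version: DEFAULT only fills an omitted column; an explicit NULL is still allowed → nullable.
- unit: no NOT NULL constraint applies → nullable.
- value: UNIQUE does not imply NOT NULL → nullable.
- battery: DEFAULT only fills an omitted column; an explicit NULL is still allowed → nullable.
- gateway_id: part of the PRIMARY KEY, which implies NOT NULL → not nullable.
- offset: CHECK does not forbid NULL (a CHECK constraint passes when its expression is NULL) → nullable.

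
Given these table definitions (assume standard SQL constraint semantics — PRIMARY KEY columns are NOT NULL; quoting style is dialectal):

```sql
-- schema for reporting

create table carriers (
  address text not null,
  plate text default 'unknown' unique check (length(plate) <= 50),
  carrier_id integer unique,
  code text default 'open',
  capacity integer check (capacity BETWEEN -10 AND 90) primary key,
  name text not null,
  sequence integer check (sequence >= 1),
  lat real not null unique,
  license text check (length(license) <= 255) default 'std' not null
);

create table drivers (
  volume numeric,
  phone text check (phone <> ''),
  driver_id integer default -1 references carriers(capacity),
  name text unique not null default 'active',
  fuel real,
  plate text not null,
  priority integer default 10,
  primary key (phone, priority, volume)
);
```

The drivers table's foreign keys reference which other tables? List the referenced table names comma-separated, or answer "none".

- driver_id REFERENCES carriers(capacity).

carriers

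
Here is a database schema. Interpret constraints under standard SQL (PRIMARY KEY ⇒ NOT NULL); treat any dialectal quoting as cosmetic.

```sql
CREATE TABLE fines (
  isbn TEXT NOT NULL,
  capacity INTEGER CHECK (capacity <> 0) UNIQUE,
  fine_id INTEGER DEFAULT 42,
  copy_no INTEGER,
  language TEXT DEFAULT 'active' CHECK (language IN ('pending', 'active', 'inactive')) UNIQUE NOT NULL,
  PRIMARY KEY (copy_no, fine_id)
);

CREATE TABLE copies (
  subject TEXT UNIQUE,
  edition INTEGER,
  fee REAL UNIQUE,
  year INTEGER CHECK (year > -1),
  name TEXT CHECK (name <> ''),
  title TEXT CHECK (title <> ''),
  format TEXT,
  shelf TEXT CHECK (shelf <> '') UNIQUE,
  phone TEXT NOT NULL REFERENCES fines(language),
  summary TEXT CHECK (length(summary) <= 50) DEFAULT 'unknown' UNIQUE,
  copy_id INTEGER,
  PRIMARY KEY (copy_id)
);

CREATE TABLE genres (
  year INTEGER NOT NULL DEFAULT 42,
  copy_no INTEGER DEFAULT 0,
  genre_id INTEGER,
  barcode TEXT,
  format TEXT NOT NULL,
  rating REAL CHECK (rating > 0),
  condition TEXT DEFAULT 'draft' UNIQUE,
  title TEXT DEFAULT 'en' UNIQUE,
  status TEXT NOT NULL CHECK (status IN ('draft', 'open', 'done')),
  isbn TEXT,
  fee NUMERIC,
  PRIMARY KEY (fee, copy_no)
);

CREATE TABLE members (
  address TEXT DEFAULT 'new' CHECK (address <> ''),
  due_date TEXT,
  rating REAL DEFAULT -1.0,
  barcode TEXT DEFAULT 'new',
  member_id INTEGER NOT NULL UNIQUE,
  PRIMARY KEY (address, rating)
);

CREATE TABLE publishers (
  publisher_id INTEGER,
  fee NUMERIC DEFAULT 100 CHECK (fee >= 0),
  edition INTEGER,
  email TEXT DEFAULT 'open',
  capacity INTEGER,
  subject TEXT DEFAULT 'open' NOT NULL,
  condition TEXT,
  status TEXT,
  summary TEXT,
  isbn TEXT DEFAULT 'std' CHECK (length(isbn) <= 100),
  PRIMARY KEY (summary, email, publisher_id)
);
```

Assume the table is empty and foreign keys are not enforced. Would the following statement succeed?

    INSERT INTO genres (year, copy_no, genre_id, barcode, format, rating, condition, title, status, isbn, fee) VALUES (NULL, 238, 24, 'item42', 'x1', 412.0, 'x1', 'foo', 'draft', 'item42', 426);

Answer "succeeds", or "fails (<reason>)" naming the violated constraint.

year is explicitly set to NULL, but year is declared NOT NULL.

fails (NOT NULL on year)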